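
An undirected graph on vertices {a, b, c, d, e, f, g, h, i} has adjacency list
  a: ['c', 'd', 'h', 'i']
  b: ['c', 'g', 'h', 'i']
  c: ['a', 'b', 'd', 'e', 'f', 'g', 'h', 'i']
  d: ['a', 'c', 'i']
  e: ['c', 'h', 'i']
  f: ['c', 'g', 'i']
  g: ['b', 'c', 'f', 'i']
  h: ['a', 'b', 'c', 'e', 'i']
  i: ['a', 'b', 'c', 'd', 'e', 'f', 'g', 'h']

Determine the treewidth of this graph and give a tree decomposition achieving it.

Treewidth 3.
One optimal decomposition is:
Bags: B1 = {b, c, h, i}  B2 = {c, e, h, i}  B3 = {b, c, g, i}  B4 = {a, c, h, i}  B5 = {c, f, g, i}  B6 = {a, c, d, i}
Tree: B1–B2, B1–B3, B1–B4, B3–B5, B4–B6

The largest bag has 4 vertices, giving width 3; this decomposition certifies tw(G) ≤ 3. For the lower bound, the 4 vertices {a, c, d, i} are pairwise adjacent, and any tree decomposition puts a clique entirely inside one bag — forcing width ≥ 3. Combining the bounds, tw(G) = 3.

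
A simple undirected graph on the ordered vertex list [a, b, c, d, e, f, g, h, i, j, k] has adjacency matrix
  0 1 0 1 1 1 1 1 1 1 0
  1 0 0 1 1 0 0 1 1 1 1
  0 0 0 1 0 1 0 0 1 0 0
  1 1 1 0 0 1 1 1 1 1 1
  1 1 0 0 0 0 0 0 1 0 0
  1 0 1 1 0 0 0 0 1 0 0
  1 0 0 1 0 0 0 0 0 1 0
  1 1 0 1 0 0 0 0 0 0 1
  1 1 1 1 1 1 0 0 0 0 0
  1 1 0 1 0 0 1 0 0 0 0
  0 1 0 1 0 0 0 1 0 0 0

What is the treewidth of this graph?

3

A width-3 tree decomposition is:
Bags: B1 = {a, b, e, i}  B2 = {a, b, d, i}  B3 = {a, b, d, h}  B4 = {a, b, d, j}  B5 = {a, d, f, i}  B6 = {a, d, g, j}  B7 = {b, d, h, k}  B8 = {c, d, f, i}
Tree: B1–B2, B2–B3, B3–B4, B2–B5, B4–B6, B3–B7, B5–B8
The largest bag has 4 vertices, giving width 3; this decomposition certifies tw(G) ≤ 3. Conversely, {c, d, f, i} is a clique of size 4, and the vertices of any clique must share a bag in every tree decomposition; so some bag has ≥ 4 vertices and tw(G) ≥ 3. Therefore the treewidth is 3.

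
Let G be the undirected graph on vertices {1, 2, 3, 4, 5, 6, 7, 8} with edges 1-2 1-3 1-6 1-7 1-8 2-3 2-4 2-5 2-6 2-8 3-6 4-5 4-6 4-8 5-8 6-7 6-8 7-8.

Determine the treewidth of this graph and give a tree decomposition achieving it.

Treewidth 3.
Bags: B1 = {2, 4, 6, 8}  B2 = {1, 2, 6, 8}  B3 = {1, 6, 7, 8}  B4 = {1, 2, 3, 6}  B5 = {2, 4, 5, 8}
Tree: B1–B2, B2–B3, B2–B4, B1–B5

Every bag has size at most 4, so the width is 4 − 1 = 3 and tw(G) ≤ 3. For the lower bound, the 4 vertices {2, 4, 5, 8} are pairwise adjacent, and any tree decomposition puts a clique entirely inside one bag — forcing width ≥ 3. Combining the bounds, tw(G) = 3.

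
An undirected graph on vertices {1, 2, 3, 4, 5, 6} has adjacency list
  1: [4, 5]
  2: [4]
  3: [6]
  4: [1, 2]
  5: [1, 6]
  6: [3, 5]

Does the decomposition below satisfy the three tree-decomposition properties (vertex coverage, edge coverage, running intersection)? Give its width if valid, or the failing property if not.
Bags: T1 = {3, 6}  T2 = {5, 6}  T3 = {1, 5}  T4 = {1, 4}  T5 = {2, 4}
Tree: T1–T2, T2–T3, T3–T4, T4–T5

Yes; width 1.

Every vertex of G appears in some bag (union = {1, 2, 3, 4, 5, 6}); every edge is covered by a bag; and for each vertex v the set of bags containing v is connected in the bag tree. The decomposition is therefore valid. The largest bag has 2 vertices, so the width is 1.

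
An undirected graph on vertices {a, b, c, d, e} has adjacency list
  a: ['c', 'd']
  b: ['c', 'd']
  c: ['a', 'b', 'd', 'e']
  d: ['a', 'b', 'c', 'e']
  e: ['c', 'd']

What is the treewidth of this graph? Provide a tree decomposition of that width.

Every bag has size at most 3, so the width is 3 − 1 = 2 and tw(G) ≤ 2. Conversely, {c, d, e} is a clique of size 3, and the vertices of any clique must share a bag in every tree decomposition; so some bag has ≥ 3 vertices and tw(G) ≥ 2. Therefore the treewidth is 2.

Treewidth 2.
One optimal decomposition is:
Bags: B1 = {a, c, d}  B2 = {c, d, e}  B3 = {b, c, d}
Tree: B1–B2, B2–B3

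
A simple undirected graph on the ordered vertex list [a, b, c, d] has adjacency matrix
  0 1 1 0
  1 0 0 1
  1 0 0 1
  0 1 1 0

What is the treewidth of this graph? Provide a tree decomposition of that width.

Treewidth 2.
One optimal decomposition is:
Bags: B1 = {b, c, d}  B2 = {a, b, c}
Tree: B1–B2

Every bag has size at most 3, so the width is 3 − 1 = 2 and tw(G) ≤ 2. The edges c–d–b–a–c form a cycle, so G is not a tree and its treewidth is at least 2. Combining the bounds, tw(G) = 2.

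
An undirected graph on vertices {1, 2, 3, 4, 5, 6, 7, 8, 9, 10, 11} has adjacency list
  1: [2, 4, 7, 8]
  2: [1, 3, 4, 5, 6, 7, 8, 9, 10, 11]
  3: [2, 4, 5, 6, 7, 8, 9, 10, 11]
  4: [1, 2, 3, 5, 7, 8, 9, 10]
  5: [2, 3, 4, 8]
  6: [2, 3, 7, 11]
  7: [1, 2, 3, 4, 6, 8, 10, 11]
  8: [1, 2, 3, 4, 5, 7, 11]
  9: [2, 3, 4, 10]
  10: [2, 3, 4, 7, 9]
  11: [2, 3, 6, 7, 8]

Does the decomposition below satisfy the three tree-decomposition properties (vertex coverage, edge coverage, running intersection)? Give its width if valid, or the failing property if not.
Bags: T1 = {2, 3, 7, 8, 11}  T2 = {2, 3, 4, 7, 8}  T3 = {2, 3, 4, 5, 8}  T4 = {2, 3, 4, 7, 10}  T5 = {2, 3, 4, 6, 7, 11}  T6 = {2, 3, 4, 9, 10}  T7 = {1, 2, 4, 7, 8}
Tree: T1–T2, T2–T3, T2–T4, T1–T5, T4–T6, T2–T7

No — bags containing vertex 4 are not connected in the tree.

A tree decomposition must satisfy three properties: every vertex lies in some bag; for every edge, both endpoints lie together in some bag; and for every vertex, the bags containing it form a connected subtree. Here bags containing vertex 4 are not connected in the tree, so the decomposition is invalid.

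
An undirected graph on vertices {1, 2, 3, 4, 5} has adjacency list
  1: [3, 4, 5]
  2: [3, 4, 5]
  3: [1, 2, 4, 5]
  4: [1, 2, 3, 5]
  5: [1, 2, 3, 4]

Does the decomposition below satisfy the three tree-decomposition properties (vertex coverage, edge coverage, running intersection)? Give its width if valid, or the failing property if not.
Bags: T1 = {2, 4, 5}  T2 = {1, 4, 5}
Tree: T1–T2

A tree decomposition must satisfy three properties: every vertex lies in some bag; for every edge, both endpoints lie together in some bag; and for every vertex, the bags containing it form a connected subtree. Here vertex 3 appears in no bag, so the decomposition is invalid.

No — vertex 3 appears in no bag.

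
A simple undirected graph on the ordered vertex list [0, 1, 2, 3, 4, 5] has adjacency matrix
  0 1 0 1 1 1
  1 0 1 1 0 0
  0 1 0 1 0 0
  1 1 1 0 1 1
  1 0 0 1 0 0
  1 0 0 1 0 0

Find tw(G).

A width-2 tree decomposition is:
Bags: B1 = {0, 3, 4}  B2 = {0, 1, 3}  B3 = {1, 2, 3}  B4 = {0, 3, 5}
Tree: B1–B2, B2–B3, B2–B4
Each bag holds 3 vertices, so the decomposition has width 2, which upper-bounds the treewidth. Conversely, {0, 1, 3} is a clique of size 3, and the vertices of any clique must share a bag in every tree decomposition; so some bag has ≥ 3 vertices and tw(G) ≥ 2. Hence tw(G) = 2 exactly.

2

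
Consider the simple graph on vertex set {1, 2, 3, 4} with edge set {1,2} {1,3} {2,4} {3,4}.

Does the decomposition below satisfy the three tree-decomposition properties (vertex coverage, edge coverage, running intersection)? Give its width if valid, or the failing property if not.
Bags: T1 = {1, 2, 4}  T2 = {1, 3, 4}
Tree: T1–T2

Yes; width 2.

Checking the three conditions: (i) the bags cover all of {1, 2, 3, 4}; (ii) for each edge, some bag contains both endpoints; (iii) the bags containing any fixed vertex form a subtree. All hold, so the decomposition is valid with width 3 − 1 = 2.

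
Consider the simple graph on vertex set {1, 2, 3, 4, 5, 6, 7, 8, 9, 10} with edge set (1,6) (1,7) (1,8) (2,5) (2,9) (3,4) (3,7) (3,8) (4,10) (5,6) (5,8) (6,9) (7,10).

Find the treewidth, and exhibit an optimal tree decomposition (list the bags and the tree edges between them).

The largest bag has 3 vertices, giving width 2; this decomposition certifies tw(G) ≤ 2. Since 10–4–3–7–10 is a cycle in G, G is not acyclic. Forests are exactly the graphs of treewidth ≤ 1, so tw(G) ≥ 2. The upper and lower bounds meet at 2, so that is the treewidth.

Treewidth 2.
One optimal decomposition is:
Bags: B1 = {4, 7, 10}  B2 = {3, 4, 7}  B3 = {1, 3, 7}  B4 = {1, 3, 8}  B5 = {1, 6, 8}  B6 = {5, 6, 8}  B7 = {5, 6, 9}  B8 = {2, 5, 9}
Tree: B1–B2, B2–B3, B3–B4, B4–B5, B5–B6, B6–B7, B7–B8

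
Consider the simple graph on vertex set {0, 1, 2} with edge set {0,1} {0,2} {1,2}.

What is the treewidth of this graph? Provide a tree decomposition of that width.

Treewidth 2.
One optimal decomposition is:
Bags: B1 = {0, 1, 2}
Tree: (single bag)

With just one bag of size 3, the width is 3 − 1 = 2, so tw(G) ≤ 2. Conversely, {0, 1, 2} is a clique of size 3, and the vertices of any clique must share a bag in every tree decomposition; so some bag has ≥ 3 vertices and tw(G) ≥ 2. Hence tw(G) = 2 exactly.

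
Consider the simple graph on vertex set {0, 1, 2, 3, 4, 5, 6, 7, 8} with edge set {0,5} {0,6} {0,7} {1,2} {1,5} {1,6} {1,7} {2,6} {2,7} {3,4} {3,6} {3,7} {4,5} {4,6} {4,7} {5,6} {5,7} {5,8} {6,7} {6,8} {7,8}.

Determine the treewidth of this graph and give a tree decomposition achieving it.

The largest bag has 4 vertices, giving width 3; this decomposition certifies tw(G) ≤ 3. On the other hand G contains the 4-clique {1, 2, 6, 7}. A clique must lie in a single bag of any decomposition, so no decomposition can have width below 3. Hence tw(G) = 3 exactly.

Treewidth 3.
Bags: B1 = {4, 5, 6, 7}  B2 = {5, 6, 7, 8}  B3 = {1, 5, 6, 7}  B4 = {0, 5, 6, 7}  B5 = {3, 4, 6, 7}  B6 = {1, 2, 6, 7}
Tree: B1–B2, B1–B3, B3–B4, B1–B5, B3–B6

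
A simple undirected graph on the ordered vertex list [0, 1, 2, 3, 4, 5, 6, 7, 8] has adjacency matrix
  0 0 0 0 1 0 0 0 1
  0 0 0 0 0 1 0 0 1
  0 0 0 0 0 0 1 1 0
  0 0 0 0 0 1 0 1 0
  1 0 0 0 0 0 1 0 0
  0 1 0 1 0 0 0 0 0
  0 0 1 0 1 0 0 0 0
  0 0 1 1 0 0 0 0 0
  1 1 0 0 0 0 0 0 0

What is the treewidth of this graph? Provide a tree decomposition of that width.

Treewidth 2.
One optimal decomposition is:
Bags: B1 = {0, 4, 8}  B2 = {1, 4, 8}  B3 = {1, 4, 5}  B4 = {3, 4, 5}  B5 = {3, 4, 7}  B6 = {2, 4, 7}  B7 = {2, 4, 6}
Tree: B1–B2, B2–B3, B3–B4, B4–B5, B5–B6, B6–B7

The largest bag has 3 vertices, giving width 2; this decomposition certifies tw(G) ≤ 2. Since 4–0–8–1–5–3–7–2–6–4 is a cycle in G, G is not acyclic. Forests are exactly the graphs of treewidth ≤ 1, so tw(G) ≥ 2. The upper and lower bounds meet at 2, so that is the treewidth.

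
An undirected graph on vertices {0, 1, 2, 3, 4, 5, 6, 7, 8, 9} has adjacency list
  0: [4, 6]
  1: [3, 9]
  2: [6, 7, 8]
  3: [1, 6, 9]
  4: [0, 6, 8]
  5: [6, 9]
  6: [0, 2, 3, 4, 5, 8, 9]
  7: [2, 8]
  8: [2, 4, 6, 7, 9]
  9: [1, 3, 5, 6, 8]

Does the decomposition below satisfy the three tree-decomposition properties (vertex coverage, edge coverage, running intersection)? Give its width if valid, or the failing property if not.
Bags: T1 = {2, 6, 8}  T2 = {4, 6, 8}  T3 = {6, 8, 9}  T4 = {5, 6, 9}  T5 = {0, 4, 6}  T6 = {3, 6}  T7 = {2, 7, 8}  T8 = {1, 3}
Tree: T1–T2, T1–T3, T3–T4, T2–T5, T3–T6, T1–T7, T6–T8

No — edge (9,3) lies in no bag.

A tree decomposition must satisfy three properties: every vertex lies in some bag; for every edge, both endpoints lie together in some bag; and for every vertex, the bags containing it form a connected subtree. Here edge (9,3) lies in no bag, so the decomposition is invalid.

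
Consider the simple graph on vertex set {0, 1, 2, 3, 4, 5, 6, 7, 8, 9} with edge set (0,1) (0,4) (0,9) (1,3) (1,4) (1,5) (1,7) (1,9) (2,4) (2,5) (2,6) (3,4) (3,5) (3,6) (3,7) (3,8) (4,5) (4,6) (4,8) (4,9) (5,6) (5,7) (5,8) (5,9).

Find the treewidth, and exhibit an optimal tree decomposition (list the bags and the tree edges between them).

The largest bag has 4 vertices, giving width 3; this decomposition certifies tw(G) ≤ 3. Conversely, {0, 1, 4, 9} is a clique of size 4, and the vertices of any clique must share a bag in every tree decomposition; so some bag has ≥ 4 vertices and tw(G) ≥ 3. The upper and lower bounds meet at 3, so that is the treewidth.

Treewidth 3.
One optimal decomposition is:
Bags: B1 = {1, 3, 4, 5}  B2 = {3, 4, 5, 6}  B3 = {3, 4, 5, 8}  B4 = {1, 4, 5, 9}  B5 = {0, 1, 4, 9}  B6 = {1, 3, 5, 7}  B7 = {2, 4, 5, 6}
Tree: B1–B2, B2–B3, B1–B4, B4–B5, B1–B6, B2–B7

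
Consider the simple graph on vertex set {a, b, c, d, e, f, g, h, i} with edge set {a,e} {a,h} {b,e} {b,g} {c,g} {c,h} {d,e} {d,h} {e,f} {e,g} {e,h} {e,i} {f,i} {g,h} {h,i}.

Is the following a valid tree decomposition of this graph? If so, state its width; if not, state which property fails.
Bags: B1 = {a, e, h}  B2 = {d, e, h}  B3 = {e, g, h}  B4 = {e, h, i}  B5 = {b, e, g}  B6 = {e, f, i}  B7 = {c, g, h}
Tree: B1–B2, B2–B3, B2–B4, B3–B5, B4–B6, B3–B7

Yes; width 2.

Checking the three conditions: (i) the bags cover all of {a, b, c, d, e, f, g, h, i}; (ii) for each edge, some bag contains both endpoints; (iii) the bags containing any fixed vertex form a subtree. All hold, so the decomposition is valid with width 3 − 1 = 2.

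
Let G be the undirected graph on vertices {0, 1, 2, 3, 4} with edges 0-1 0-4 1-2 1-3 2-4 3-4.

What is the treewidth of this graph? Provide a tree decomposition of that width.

Treewidth 2.
One such decomposition:
Bags: B1 = {0, 1, 4}  B2 = {1, 3, 4}  B3 = {1, 2, 4}
Tree: B1–B2, B2–B3

Each bag holds 3 vertices, so the decomposition has width 2, which upper-bounds the treewidth. Since 1–0–4–3–1 is a cycle in G, G is not acyclic. Forests are exactly the graphs of treewidth ≤ 1, so tw(G) ≥ 2. Therefore the treewidth is 2.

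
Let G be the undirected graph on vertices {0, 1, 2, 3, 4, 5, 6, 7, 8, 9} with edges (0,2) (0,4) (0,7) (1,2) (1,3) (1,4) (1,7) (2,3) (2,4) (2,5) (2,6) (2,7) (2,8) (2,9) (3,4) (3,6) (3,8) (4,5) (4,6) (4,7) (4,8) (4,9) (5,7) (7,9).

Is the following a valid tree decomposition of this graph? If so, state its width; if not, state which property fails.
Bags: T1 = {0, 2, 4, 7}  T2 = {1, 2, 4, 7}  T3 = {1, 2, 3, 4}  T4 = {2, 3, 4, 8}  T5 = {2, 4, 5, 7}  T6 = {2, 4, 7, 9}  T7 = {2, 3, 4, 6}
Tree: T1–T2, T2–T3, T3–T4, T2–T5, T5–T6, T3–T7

Every vertex of G appears in some bag (union = {0, 1, 2, 3, 4, 5, 6, 7, 8, 9}); every edge is covered by a bag; and for each vertex v the set of bags containing v is connected in the bag tree. The decomposition is therefore valid. The largest bag has 4 vertices, so the width is 3.

Yes; width 3.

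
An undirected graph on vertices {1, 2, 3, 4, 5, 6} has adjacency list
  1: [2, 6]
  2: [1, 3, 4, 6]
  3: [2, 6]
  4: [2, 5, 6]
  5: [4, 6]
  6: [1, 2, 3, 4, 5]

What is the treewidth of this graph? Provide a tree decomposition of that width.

The largest bag has 3 vertices, giving width 2; this decomposition certifies tw(G) ≤ 2. On the other hand G contains the 3-clique {1, 2, 6}. A clique must lie in a single bag of any decomposition, so no decomposition can have width below 2. The upper and lower bounds meet at 2, so that is the treewidth.

Treewidth 2.
One optimal decomposition is:
Bags: B1 = {1, 2, 6}  B2 = {2, 4, 6}  B3 = {2, 3, 6}  B4 = {4, 5, 6}
Tree: B1–B2, B1–B3, B2–B4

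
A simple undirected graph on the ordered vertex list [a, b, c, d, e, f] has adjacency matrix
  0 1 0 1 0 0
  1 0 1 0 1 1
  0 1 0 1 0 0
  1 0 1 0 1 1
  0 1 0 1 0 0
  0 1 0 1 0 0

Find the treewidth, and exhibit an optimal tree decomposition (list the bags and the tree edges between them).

Each bag holds 3 vertices, so the decomposition has width 2, which upper-bounds the treewidth. Since f–b–e–d–f is a cycle in G, G is not acyclic. Forests are exactly the graphs of treewidth ≤ 1, so tw(G) ≥ 2. The upper and lower bounds meet at 2, so that is the treewidth.

Treewidth 2.
Bags: B1 = {b, d, f}  B2 = {b, d, e}  B3 = {a, b, d}  B4 = {b, c, d}
Tree: B1–B2, B2–B3, B3–B4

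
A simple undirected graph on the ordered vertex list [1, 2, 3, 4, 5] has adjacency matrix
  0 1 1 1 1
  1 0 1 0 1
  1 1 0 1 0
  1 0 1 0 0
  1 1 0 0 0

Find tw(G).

2

A width-2 tree decomposition is:
Bags: B1 = {1, 3, 4}  B2 = {1, 2, 3}  B3 = {1, 2, 5}
Tree: B1–B2, B2–B3
The largest bag has 3 vertices, giving width 2; this decomposition certifies tw(G) ≤ 2. On the other hand G contains the 3-clique {1, 2, 3}. A clique must lie in a single bag of any decomposition, so no decomposition can have width below 2. Therefore the treewidth is 2.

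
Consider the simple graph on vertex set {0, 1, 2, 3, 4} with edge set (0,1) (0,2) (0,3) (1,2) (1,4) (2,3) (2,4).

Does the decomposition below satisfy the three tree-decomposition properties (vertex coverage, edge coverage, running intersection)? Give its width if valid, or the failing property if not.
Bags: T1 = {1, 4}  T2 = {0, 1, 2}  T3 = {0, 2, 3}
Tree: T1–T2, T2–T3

No — edge (2,4) lies in no bag.

A tree decomposition must satisfy three properties: every vertex lies in some bag; for every edge, both endpoints lie together in some bag; and for every vertex, the bags containing it form a connected subtree. Here edge (2,4) lies in no bag, so the decomposition is invalid.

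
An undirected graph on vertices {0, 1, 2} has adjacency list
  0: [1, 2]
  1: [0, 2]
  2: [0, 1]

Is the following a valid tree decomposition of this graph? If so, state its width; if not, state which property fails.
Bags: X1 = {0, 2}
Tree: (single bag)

No — vertex 1 appears in no bag.

A tree decomposition must satisfy three properties: every vertex lies in some bag; for every edge, both endpoints lie together in some bag; and for every vertex, the bags containing it form a connected subtree. Here vertex 1 appears in no bag, so the decomposition is invalid.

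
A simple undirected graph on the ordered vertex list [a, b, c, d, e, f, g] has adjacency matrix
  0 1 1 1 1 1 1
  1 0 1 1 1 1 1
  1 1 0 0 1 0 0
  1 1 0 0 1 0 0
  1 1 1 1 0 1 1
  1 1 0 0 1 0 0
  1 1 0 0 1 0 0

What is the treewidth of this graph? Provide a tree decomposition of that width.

Treewidth 3.
One optimal decomposition is:
Bags: B1 = {a, b, e, f}  B2 = {a, b, e, g}  B3 = {a, b, c, e}  B4 = {a, b, d, e}
Tree: B1–B2, B2–B3, B1–B4

Every bag has size at most 4, so the width is 4 − 1 = 3 and tw(G) ≤ 3. Conversely, {a, b, d, e} is a clique of size 4, and the vertices of any clique must share a bag in every tree decomposition; so some bag has ≥ 4 vertices and tw(G) ≥ 3. Therefore the treewidth is 3.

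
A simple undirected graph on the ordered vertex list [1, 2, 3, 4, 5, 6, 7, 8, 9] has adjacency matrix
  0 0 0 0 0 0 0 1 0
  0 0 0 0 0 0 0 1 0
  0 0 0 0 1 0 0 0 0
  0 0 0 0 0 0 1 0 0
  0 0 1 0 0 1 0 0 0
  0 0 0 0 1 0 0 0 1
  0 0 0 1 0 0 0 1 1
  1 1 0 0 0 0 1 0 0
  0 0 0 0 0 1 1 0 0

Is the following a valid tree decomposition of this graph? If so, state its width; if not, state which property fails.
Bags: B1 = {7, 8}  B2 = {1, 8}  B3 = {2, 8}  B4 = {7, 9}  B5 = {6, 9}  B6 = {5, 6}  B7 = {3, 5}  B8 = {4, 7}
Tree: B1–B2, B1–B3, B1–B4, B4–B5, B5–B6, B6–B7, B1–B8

Yes; width 1.

Checking the three conditions: (i) the bags cover all of {1, 2, 3, 4, 5, 6, 7, 8, 9}; (ii) for each edge, some bag contains both endpoints; (iii) the bags containing any fixed vertex form a subtree. All hold, so the decomposition is valid with width 2 − 1 = 1.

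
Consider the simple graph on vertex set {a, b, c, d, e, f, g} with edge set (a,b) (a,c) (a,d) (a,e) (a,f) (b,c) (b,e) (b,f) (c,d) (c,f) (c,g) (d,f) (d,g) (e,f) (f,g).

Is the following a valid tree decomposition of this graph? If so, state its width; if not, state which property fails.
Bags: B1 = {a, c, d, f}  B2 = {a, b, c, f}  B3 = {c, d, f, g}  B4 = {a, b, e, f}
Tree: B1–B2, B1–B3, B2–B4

Vertex coverage: the bags together contain {a, b, c, d, e, f, g}, the full vertex set. Edge coverage: each edge of G has both endpoints in at least one bag. Running intersection: for every vertex, the bags containing it form a connected subtree. All three properties hold, so this is a valid tree decomposition of width max|bag| − 1 = 3, and hence tw(G) ≤ 3.

Yes; width 3.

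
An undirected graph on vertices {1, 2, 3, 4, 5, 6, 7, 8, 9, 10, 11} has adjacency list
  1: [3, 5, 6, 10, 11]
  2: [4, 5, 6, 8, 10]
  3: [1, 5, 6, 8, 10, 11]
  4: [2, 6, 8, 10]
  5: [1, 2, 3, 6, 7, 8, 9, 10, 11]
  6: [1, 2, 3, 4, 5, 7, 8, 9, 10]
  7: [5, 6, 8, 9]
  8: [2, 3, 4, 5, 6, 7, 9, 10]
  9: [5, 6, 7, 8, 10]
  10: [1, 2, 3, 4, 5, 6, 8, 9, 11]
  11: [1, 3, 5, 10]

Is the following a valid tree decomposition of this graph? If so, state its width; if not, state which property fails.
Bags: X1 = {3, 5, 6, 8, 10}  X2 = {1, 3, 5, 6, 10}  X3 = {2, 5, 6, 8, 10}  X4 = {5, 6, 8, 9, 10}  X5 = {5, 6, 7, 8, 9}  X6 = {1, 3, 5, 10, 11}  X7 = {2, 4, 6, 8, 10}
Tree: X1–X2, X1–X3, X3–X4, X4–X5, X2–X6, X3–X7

Yes; width 4.

Checking the three conditions: (i) the bags cover all of {1, 2, 3, 4, 5, 6, 7, 8, 9, 10, 11}; (ii) for each edge, some bag contains both endpoints; (iii) the bags containing any fixed vertex form a subtree. All hold, so the decomposition is valid with width 5 − 1 = 4.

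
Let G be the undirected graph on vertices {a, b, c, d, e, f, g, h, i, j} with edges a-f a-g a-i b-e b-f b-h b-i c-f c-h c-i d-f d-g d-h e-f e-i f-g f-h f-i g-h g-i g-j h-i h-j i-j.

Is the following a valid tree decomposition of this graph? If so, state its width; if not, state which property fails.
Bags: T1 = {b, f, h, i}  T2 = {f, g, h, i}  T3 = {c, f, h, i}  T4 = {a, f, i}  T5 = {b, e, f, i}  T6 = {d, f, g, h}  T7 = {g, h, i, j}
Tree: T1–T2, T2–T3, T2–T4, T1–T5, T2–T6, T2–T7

No — edge (g,a) lies in no bag.

A tree decomposition must satisfy three properties: every vertex lies in some bag; for every edge, both endpoints lie together in some bag; and for every vertex, the bags containing it form a connected subtree. Here edge (g,a) lies in no bag, so the decomposition is invalid.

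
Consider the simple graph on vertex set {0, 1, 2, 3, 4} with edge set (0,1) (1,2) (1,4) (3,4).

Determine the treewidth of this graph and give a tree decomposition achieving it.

The largest bag has 2 vertices, giving width 1; this decomposition certifies tw(G) ≤ 1. Any graph with an edge has treewidth ≥ 1, and G has the edge 1–4. Combining the bounds, tw(G) = 1.

Treewidth 1.
One such decomposition:
Bags: B1 = {1, 4}  B2 = {1, 2}  B3 = {3, 4}  B4 = {0, 1}
Tree: B1–B2, B1–B3, B2–B4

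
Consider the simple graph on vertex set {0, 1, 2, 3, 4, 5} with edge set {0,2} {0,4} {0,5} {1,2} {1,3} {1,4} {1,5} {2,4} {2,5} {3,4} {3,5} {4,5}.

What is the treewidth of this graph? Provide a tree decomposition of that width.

Every bag has size at most 4, so the width is 4 − 1 = 3 and tw(G) ≤ 3. On the other hand G contains the 4-clique {0, 2, 4, 5}. A clique must lie in a single bag of any decomposition, so no decomposition can have width below 3. Therefore the treewidth is 3.

Treewidth 3.
One such decomposition:
Bags: B1 = {1, 2, 4, 5}  B2 = {1, 3, 4, 5}  B3 = {0, 2, 4, 5}
Tree: B1–B2, B1–B3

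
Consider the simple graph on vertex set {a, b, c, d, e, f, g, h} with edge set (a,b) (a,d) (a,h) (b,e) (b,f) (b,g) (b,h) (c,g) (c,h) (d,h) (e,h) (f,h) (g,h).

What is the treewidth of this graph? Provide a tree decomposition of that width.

Treewidth 2.
One such decomposition:
Bags: B1 = {b, f, h}  B2 = {a, b, h}  B3 = {b, g, h}  B4 = {a, d, h}  B5 = {c, g, h}  B6 = {b, e, h}
Tree: B1–B2, B2–B3, B2–B4, B3–B5, B3–B6

The largest bag has 3 vertices, giving width 2; this decomposition certifies tw(G) ≤ 2. For the lower bound, the 3 vertices {a, d, h} are pairwise adjacent, and any tree decomposition puts a clique entirely inside one bag — forcing width ≥ 2. The upper and lower bounds meet at 2, so that is the treewidth.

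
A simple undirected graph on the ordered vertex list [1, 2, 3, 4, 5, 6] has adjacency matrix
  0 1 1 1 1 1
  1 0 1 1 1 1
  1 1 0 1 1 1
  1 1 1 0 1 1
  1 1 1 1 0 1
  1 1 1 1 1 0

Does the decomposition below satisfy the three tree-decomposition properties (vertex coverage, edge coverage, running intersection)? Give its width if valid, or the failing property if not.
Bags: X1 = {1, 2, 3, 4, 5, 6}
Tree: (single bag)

Yes; width 5.

Every vertex of G appears in some bag (union = {1, 2, 3, 4, 5, 6}); every edge is covered by a bag; and for each vertex v the set of bags containing v is connected in the bag tree. The decomposition is therefore valid. The largest bag has 6 vertices, so the width is 5.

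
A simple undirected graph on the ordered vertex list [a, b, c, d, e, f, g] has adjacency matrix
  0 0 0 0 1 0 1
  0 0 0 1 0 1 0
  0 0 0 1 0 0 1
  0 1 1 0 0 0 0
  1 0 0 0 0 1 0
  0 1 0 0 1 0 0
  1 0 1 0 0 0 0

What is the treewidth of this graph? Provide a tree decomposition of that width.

Treewidth 2.
One optimal decomposition is:
Bags: B1 = {a, c, g}  B2 = {a, c, d}  B3 = {a, b, d}  B4 = {a, b, f}  B5 = {a, e, f}
Tree: B1–B2, B2–B3, B3–B4, B4–B5

Each bag holds 3 vertices, so the decomposition has width 2, which upper-bounds the treewidth. Since a–g–c–d–b–f–e–a is a cycle in G, G is not acyclic. Forests are exactly the graphs of treewidth ≤ 1, so tw(G) ≥ 2. The upper and lower bounds meet at 2, so that is the treewidth.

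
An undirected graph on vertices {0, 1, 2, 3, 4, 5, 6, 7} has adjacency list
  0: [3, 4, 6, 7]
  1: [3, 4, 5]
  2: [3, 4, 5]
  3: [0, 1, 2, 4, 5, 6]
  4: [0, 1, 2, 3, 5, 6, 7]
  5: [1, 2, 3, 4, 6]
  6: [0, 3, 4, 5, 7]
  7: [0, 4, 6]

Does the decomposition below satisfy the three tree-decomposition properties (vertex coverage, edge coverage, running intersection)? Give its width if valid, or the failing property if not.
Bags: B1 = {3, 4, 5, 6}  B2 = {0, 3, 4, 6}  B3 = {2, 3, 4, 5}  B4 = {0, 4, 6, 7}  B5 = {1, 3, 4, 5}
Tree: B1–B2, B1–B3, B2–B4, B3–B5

Every vertex of G appears in some bag (union = {0, 1, 2, 3, 4, 5, 6, 7}); every edge is covered by a bag; and for each vertex v the set of bags containing v is connected in the bag tree. The decomposition is therefore valid. The largest bag has 4 vertices, so the width is 3.

Yes; width 3.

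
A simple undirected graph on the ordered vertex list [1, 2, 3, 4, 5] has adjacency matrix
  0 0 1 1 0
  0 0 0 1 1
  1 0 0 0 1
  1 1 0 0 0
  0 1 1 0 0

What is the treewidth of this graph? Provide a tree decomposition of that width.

Treewidth 2.
One such decomposition:
Bags: B1 = {1, 3, 5}  B2 = {1, 2, 5}  B3 = {1, 2, 4}
Tree: B1–B2, B2–B3

The largest bag has 3 vertices, giving width 2; this decomposition certifies tw(G) ≤ 2. For the lower bound, G contains the cycle 1–3–5–2–4–1, so G is not a forest; only forests have treewidth ≤ 1, hence tw(G) ≥ 2. Combining the bounds, tw(G) = 2.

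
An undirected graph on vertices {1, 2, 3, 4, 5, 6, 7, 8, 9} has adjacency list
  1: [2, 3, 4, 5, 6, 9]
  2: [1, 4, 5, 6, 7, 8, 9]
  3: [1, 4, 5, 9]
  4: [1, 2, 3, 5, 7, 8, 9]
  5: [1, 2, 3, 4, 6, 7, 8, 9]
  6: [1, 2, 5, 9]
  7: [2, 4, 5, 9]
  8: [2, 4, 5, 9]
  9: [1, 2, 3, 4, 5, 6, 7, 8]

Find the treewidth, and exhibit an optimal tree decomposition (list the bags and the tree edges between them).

Treewidth 4.
One optimal decomposition is:
Bags: B1 = {1, 2, 4, 5, 9}  B2 = {2, 4, 5, 8, 9}  B3 = {2, 4, 5, 7, 9}  B4 = {1, 2, 5, 6, 9}  B5 = {1, 3, 4, 5, 9}
Tree: B1–B2, B1–B3, B1–B4, B1–B5

Every bag has size at most 5, so the width is 5 − 1 = 4 and tw(G) ≤ 4. For the lower bound, the 5 vertices {2, 4, 5, 8, 9} are pairwise adjacent, and any tree decomposition puts a clique entirely inside one bag — forcing width ≥ 4. Combining the bounds, tw(G) = 4.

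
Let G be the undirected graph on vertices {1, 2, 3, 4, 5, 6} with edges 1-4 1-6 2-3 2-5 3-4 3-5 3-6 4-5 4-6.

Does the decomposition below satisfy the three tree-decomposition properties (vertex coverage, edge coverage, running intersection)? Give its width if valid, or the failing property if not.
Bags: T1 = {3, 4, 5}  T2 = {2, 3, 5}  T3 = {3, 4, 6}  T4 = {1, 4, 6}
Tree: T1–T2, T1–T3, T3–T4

Every vertex of G appears in some bag (union = {1, 2, 3, 4, 5, 6}); every edge is covered by a bag; and for each vertex v the set of bags containing v is connected in the bag tree. The decomposition is therefore valid. The largest bag has 3 vertices, so the width is 2.

Yes; width 2.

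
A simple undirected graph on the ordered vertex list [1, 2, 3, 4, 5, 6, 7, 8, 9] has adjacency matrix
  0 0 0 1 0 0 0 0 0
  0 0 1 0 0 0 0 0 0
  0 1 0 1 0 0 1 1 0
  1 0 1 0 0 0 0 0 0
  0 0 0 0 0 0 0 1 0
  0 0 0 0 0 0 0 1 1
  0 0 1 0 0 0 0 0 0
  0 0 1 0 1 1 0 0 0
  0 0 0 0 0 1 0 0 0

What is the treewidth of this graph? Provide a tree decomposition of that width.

Every bag has size at most 2, so the width is 2 − 1 = 1 and tw(G) ≤ 1. Since G has at least one edge (e.g. 8–3), it is not an edgeless graph, so tw(G) ≥ 1. Hence tw(G) = 1 exactly.

Treewidth 1.
One optimal decomposition is:
Bags: B1 = {3, 8}  B2 = {5, 8}  B3 = {6, 8}  B4 = {3, 4}  B5 = {1, 4}  B6 = {3, 7}  B7 = {6, 9}  B8 = {2, 3}
Tree: B1–B2, B2–B3, B1–B4, B4–B5, B1–B6, B3–B7, B4–B8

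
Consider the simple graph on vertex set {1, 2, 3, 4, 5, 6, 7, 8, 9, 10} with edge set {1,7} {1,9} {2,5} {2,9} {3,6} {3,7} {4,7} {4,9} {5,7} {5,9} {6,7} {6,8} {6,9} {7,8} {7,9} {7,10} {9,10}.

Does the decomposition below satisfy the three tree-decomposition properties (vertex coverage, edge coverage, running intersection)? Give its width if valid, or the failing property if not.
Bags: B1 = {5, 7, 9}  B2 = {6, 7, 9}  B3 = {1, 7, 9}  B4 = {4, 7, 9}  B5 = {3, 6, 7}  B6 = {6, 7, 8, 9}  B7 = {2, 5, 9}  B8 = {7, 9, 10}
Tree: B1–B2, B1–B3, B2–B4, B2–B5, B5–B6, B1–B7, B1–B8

No — bags containing vertex 9 are not connected in the tree.

A tree decomposition must satisfy three properties: every vertex lies in some bag; for every edge, both endpoints lie together in some bag; and for every vertex, the bags containing it form a connected subtree. Here bags containing vertex 9 are not connected in the tree, so the decomposition is invalid.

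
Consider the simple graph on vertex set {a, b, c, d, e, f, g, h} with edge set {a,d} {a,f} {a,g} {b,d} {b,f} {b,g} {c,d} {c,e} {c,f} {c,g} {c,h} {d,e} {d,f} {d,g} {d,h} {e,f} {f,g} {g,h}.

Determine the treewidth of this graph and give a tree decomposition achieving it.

Treewidth 3.
One optimal decomposition is:
Bags: B1 = {c, d, f, g}  B2 = {a, d, f, g}  B3 = {c, d, e, f}  B4 = {b, d, f, g}  B5 = {c, d, g, h}
Tree: B1–B2, B1–B3, B1–B4, B1–B5

Every bag has size at most 4, so the width is 4 − 1 = 3 and tw(G) ≤ 3. On the other hand G contains the 4-clique {c, d, g, h}. A clique must lie in a single bag of any decomposition, so no decomposition can have width below 3. The upper and lower bounds meet at 3, so that is the treewidth.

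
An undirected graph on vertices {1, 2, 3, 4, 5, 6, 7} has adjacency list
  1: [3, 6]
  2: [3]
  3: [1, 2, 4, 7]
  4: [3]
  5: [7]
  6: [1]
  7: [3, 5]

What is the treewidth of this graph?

1

A width-1 tree decomposition is:
Bags: B1 = {1, 3}  B2 = {3, 7}  B3 = {1, 6}  B4 = {3, 4}  B5 = {5, 7}  B6 = {2, 3}
Tree: B1–B2, B1–B3, B2–B4, B2–B5, B1–B6
The largest bag has 2 vertices, giving width 1; this decomposition certifies tw(G) ≤ 1. Any graph with an edge has treewidth ≥ 1, and G has the edge 3–1. Hence tw(G) = 1 exactly.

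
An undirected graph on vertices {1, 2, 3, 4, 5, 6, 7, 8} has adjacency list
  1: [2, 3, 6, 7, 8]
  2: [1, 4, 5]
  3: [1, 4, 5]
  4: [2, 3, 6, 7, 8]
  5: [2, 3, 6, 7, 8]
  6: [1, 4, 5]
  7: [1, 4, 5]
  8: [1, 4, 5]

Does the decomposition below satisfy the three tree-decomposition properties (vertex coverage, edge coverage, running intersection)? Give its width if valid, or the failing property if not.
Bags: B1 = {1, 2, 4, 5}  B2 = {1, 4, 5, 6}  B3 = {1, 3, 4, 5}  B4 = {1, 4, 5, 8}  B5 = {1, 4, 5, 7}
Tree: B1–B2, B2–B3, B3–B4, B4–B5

Every vertex of G appears in some bag (union = {1, 2, 3, 4, 5, 6, 7, 8}); every edge is covered by a bag; and for each vertex v the set of bags containing v is connected in the bag tree. The decomposition is therefore valid. The largest bag has 4 vertices, so the width is 3.

Yes; width 3.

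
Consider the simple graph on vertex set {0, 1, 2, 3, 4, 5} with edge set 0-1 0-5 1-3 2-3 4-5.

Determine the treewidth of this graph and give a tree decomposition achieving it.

Treewidth 1.
Bags: B1 = {4, 5}  B2 = {0, 5}  B3 = {0, 1}  B4 = {1, 3}  B5 = {2, 3}
Tree: B1–B2, B2–B3, B3–B4, B4–B5

Every bag has size at most 2, so the width is 2 − 1 = 1 and tw(G) ≤ 1. Since G has at least one edge (e.g. 4–5), it is not an edgeless graph, so tw(G) ≥ 1. Hence tw(G) = 1 exactly.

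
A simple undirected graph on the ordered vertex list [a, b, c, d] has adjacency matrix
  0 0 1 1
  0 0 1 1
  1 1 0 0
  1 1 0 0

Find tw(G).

A width-2 tree decomposition is:
Bags: B1 = {a, b, c}  B2 = {a, b, d}
Tree: B1–B2
The largest bag has 3 vertices, giving width 2; this decomposition certifies tw(G) ≤ 2. For the lower bound, G contains the cycle a–c–b–d–a, so G is not a forest; only forests have treewidth ≤ 1, hence tw(G) ≥ 2. Therefore the treewidth is 2.

2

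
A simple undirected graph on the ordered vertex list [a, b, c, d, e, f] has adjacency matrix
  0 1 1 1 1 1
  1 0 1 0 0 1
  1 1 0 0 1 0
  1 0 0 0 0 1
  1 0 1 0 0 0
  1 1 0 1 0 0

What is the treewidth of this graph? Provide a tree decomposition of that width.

Each bag holds 3 vertices, so the decomposition has width 2, which upper-bounds the treewidth. Conversely, {a, c, e} is a clique of size 3, and the vertices of any clique must share a bag in every tree decomposition; so some bag has ≥ 3 vertices and tw(G) ≥ 2. The upper and lower bounds meet at 2, so that is the treewidth.

Treewidth 2.
Bags: B1 = {a, b, f}  B2 = {a, b, c}  B3 = {a, d, f}  B4 = {a, c, e}
Tree: B1–B2, B1–B3, B2–B4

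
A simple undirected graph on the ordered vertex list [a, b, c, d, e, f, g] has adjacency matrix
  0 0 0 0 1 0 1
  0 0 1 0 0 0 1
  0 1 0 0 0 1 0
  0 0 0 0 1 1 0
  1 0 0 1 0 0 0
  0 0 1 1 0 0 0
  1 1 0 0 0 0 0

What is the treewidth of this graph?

A width-2 tree decomposition is:
Bags: B1 = {a, b, g}  B2 = {a, b, e}  B3 = {b, d, e}  B4 = {b, d, f}  B5 = {b, c, f}
Tree: B1–B2, B2–B3, B3–B4, B4–B5
Each bag holds 3 vertices, so the decomposition has width 2, which upper-bounds the treewidth. For the lower bound, G contains the cycle b–g–a–e–d–f–c–b, so G is not a forest; only forests have treewidth ≤ 1, hence tw(G) ≥ 2. Therefore the treewidth is 2.

2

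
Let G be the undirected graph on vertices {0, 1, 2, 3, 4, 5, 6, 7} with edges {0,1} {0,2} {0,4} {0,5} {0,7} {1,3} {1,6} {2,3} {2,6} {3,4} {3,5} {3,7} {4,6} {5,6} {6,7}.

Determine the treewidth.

A width-3 tree decomposition is:
Bags: B1 = {0, 3, 4, 6}  B2 = {0, 2, 3, 6}  B3 = {0, 3, 5, 6}  B4 = {0, 3, 6, 7}  B5 = {0, 1, 3, 6}
Tree: B1–B2, B2–B3, B3–B4, B4–B5
The largest bag has 4 vertices, giving width 3; this decomposition certifies tw(G) ≤ 3. For the lower bound: the 4 vertex sets {3,4}, {2,6}, {0}, {5} are disjoint, each induces a connected subgraph, and every pair is joined by at least one edge of G. Contracting each set to a single vertex therefore yields K_{4} as a minor, and since treewidth is minor-monotone, tw(G) ≥ tw(K_{4}) = 3. Therefore the treewidth is 3.

3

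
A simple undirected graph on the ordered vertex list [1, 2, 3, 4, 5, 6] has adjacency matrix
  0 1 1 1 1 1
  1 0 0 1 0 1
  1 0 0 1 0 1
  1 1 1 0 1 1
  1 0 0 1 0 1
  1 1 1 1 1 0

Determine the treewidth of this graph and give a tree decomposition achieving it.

Treewidth 3.
One such decomposition:
Bags: B1 = {1, 4, 5, 6}  B2 = {1, 3, 4, 6}  B3 = {1, 2, 4, 6}
Tree: B1–B2, B1–B3

The largest bag has 4 vertices, giving width 3; this decomposition certifies tw(G) ≤ 3. Conversely, {1, 2, 4, 6} is a clique of size 4, and the vertices of any clique must share a bag in every tree decomposition; so some bag has ≥ 4 vertices and tw(G) ≥ 3. Combining the bounds, tw(G) = 3.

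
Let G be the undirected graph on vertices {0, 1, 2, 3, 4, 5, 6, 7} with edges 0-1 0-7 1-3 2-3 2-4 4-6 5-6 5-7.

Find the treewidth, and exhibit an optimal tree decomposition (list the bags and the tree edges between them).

The largest bag has 3 vertices, giving width 2; this decomposition certifies tw(G) ≤ 2. For the lower bound, G contains the cycle 7–5–6–4–2–3–1–0–7, so G is not a forest; only forests have treewidth ≤ 1, hence tw(G) ≥ 2. The upper and lower bounds meet at 2, so that is the treewidth.

Treewidth 2.
One optimal decomposition is:
Bags: B1 = {5, 6, 7}  B2 = {4, 6, 7}  B3 = {2, 4, 7}  B4 = {2, 3, 7}  B5 = {1, 3, 7}  B6 = {0, 1, 7}
Tree: B1–B2, B2–B3, B3–B4, B4–B5, B5–B6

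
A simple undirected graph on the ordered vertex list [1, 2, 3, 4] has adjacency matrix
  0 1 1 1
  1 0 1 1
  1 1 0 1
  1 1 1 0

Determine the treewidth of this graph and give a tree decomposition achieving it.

Treewidth 3.
One such decomposition:
Bags: B1 = {1, 2, 3, 4}
Tree: (single bag)

With just one bag of size 4, the width is 4 − 1 = 3, so tw(G) ≤ 3. Conversely, {1, 2, 3, 4} is a clique of size 4, and the vertices of any clique must share a bag in every tree decomposition; so some bag has ≥ 4 vertices and tw(G) ≥ 3. Therefore the treewidth is 3.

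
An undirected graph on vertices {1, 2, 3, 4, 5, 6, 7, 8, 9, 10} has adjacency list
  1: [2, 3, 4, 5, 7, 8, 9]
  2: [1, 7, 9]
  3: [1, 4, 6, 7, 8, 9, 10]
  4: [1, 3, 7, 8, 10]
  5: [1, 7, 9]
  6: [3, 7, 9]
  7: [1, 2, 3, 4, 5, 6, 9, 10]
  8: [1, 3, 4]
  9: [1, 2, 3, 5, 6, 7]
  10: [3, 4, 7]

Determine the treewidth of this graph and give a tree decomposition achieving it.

Treewidth 3.
Bags: B1 = {1, 3, 4, 8}  B2 = {1, 3, 4, 7}  B3 = {1, 3, 7, 9}  B4 = {3, 4, 7, 10}  B5 = {1, 2, 7, 9}  B6 = {1, 5, 7, 9}  B7 = {3, 6, 7, 9}
Tree: B1–B2, B2–B3, B2–B4, B3–B5, B3–B6, B3–B7

Every bag has size at most 4, so the width is 4 − 1 = 3 and tw(G) ≤ 3. For the lower bound, the 4 vertices {1, 3, 4, 8} are pairwise adjacent, and any tree decomposition puts a clique entirely inside one bag — forcing width ≥ 3. Combining the bounds, tw(G) = 3.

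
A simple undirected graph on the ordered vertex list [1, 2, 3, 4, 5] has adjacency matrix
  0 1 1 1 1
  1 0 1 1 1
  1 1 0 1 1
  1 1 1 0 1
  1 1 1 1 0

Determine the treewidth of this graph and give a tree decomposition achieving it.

A single bag containing all 5 vertices is trivially a valid decomposition of width 4. On the other hand G contains the 5-clique {1, 2, 3, 4, 5}. A clique must lie in a single bag of any decomposition, so no decomposition can have width below 4. Therefore the treewidth is 4.

Treewidth 4.
Bags: B1 = {1, 2, 3, 4, 5}
Tree: (single bag)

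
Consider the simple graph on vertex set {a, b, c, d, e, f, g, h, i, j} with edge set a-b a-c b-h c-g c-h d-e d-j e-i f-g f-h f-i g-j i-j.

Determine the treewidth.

A width-2 tree decomposition is:
Bags: B1 = {a, b, h}  B2 = {a, c, h}  B3 = {c, f, h}  B4 = {c, f, g}  B5 = {f, g, i}  B6 = {g, i, j}  B7 = {e, i, j}  B8 = {d, e, j}
Tree: B1–B2, B2–B3, B3–B4, B4–B5, B5–B6, B6–B7, B7–B8
The largest bag has 3 vertices, giving width 2; this decomposition certifies tw(G) ≤ 2. The edges b–a–c–h–b form a cycle, so G is not a tree and its treewidth is at least 2. The upper and lower bounds meet at 2, so that is the treewidth.

2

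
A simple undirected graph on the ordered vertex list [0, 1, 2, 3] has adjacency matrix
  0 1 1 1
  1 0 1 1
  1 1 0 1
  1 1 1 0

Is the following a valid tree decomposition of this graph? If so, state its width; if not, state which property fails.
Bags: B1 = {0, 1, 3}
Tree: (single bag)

A tree decomposition must satisfy three properties: every vertex lies in some bag; for every edge, both endpoints lie together in some bag; and for every vertex, the bags containing it form a connected subtree. Here vertex 2 appears in no bag, so the decomposition is invalid.

No — vertex 2 appears in no bag.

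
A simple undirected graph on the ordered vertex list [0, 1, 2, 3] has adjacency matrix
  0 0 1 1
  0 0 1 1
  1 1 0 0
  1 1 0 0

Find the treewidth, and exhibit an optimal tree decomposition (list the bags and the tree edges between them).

Every bag has size at most 3, so the width is 3 − 1 = 2 and tw(G) ≤ 2. Since 1–2–0–3–1 is a cycle in G, G is not acyclic. Forests are exactly the graphs of treewidth ≤ 1, so tw(G) ≥ 2. The upper and lower bounds meet at 2, so that is the treewidth.

Treewidth 2.
One optimal decomposition is:
Bags: B1 = {0, 1, 2}  B2 = {0, 1, 3}
Tree: B1–B2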